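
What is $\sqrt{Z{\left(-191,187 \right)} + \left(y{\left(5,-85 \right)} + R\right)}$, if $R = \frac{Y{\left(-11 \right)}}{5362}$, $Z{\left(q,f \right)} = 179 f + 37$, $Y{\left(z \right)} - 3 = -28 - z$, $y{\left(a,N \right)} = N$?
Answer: $\frac{\sqrt{4903079442}}{383} \approx 182.82$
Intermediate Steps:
$Y{\left(z \right)} = -25 - z$ ($Y{\left(z \right)} = 3 - \left(28 + z\right) = -25 - z$)
$Z{\left(q,f \right)} = 37 + 179 f$
$R = - \frac{1}{383}$ ($R = \frac{-25 - -11}{5362} = \left(-25 + 11\right) \frac{1}{5362} = \left(-14\right) \frac{1}{5362} = - \frac{1}{383} \approx -0.002611$)
$\sqrt{Z{\left(-191,187 \right)} + \left(y{\left(5,-85 \right)} + R\right)} = \sqrt{\left(37 + 179 \cdot 187\right) - \frac{32556}{383}} = \sqrt{\left(37 + 33473\right) - \frac{32556}{383}} = \sqrt{33510 - \frac{32556}{383}} = \sqrt{\frac{12801774}{383}} = \frac{\sqrt{4903079442}}{383}$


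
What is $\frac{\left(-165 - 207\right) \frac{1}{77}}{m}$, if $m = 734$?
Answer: $- \frac{186}{28259} \approx -0.006582$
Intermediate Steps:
$\frac{\left(-165 - 207\right) \frac{1}{77}}{m} = \frac{\left(-165 - 207\right) \frac{1}{77}}{734} = \left(-372\right) \frac{1}{77} \cdot \frac{1}{734} = \left(- \frac{372}{77}\right) \frac{1}{734} = - \frac{186}{28259}$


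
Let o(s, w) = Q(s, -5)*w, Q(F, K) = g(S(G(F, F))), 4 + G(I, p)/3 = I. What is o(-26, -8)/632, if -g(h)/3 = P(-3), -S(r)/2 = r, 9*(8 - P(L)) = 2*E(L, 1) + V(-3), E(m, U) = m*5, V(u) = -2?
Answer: 104/237 ≈ 0.43882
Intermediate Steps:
E(m, U) = 5*m
P(L) = 74/9 - 10*L/9 (P(L) = 8 - (2*(5*L) - 2)/9 = 8 - (10*L - 2)/9 = 8 - (-2 + 10*L)/9 = 8 + (2/9 - 10*L/9) = 74/9 - 10*L/9)
G(I, p) = -12 + 3*I
S(r) = -2*r
g(h) = -104/3 (g(h) = -3*(74/9 - 10/9*(-3)) = -3*(74/9 + 10/3) = -3*104/9 = -104/3)
Q(F, K) = -104/3
o(s, w) = -104*w/3
o(-26, -8)/632 = -104/3*(-8)/632 = (832/3)*(1/632) = 104/237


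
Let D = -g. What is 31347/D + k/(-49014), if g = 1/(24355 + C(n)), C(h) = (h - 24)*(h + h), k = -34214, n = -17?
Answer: -19780920683714/24507 ≈ -8.0715e+8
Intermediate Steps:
C(h) = 2*h*(-24 + h) (C(h) = (-24 + h)*(2*h) = 2*h*(-24 + h))
g = 1/25749 (g = 1/(24355 + 2*(-17)*(-24 - 17)) = 1/(24355 + 2*(-17)*(-41)) = 1/(24355 + 1394) = 1/25749 ≈ 3.8836e-5)
D = -1/25749 (D = -1*1/25749 = -1/25749 ≈ -3.8836e-5)
31347/D + k/(-49014) = 31347/(-1/25749) - 34214/(-49014) = 31347*(-25749) - 34214*(-1/49014) = -807153903 + 17107/24507 = -19780920683714/24507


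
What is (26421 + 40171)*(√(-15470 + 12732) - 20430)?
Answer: -1360474560 + 2463904*I*√2 ≈ -1.3605e+9 + 3.4845e+6*I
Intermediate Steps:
(26421 + 40171)*(√(-15470 + 12732) - 20430) = 66592*(√(-2738) - 20430) = 66592*(37*I*√2 - 20430) = 66592*(-20430 + 37*I*√2) = -1360474560 + 2463904*I*√2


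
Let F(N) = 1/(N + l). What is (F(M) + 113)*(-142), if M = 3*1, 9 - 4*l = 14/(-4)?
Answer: -787390/49 ≈ -16069.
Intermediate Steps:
l = 25/8 (l = 9/4 - 7/(2*(-4)) = 9/4 - 7*(-1)/(2*4) = 9/4 - ¼*(-7/2) = 9/4 + 7/8 = 25/8 ≈ 3.1250)
M = 3
F(N) = 1/(25/8 + N) (F(N) = 1/(N + 25/8) = 1/(25/8 + N))
(F(M) + 113)*(-142) = (8/(25 + 8*3) + 113)*(-142) = (8/(25 + 24) + 113)*(-142) = (8/49 + 113)*(-142) = (5545/49)*(-142) = -787390/49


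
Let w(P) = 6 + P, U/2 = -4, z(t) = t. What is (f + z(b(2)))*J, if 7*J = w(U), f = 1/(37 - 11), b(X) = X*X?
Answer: -15/13 ≈ -1.1538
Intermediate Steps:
b(X) = X²
U = -8 (U = 2*(-4) = -8)
f = 1/26 ≈ 0.038462
J = -2/7 (J = (6 - 8)/7 = (⅐)*(-2) = -2/7 ≈ -0.28571)
(f + z(b(2)))*J = (1/26 + 2²)*(-2/7) = (1/26 + 4)*(-2/7) = (105/26)*(-2/7) = -15/13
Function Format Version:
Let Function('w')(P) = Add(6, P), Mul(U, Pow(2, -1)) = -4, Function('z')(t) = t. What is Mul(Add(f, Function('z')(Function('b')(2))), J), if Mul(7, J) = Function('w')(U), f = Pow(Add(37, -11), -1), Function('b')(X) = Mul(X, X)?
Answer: Rational(-15, 13) ≈ -1.1538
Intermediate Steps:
Function('b')(X) = Pow(X, 2)
U = -8 (U = Mul(2, -4) = -8)
f = Rational(1, 26) (f = Pow(26, -1) = Rational(1, 26) ≈ 0.038462)
J = Rational(-2, 7) (J = Mul(Rational(1, 7), Add(6, -8)) = Mul(Rational(1, 7), -2) = Rational(-2, 7) ≈ -0.28571)
Mul(Add(f, Function('z')(Function('b')(2))), J) = Mul(Add(Rational(1, 26), Pow(2, 2)), Rational(-2, 7)) = Mul(Add(Rational(1, 26), 4), Rational(-2, 7)) = Mul(Rational(105, 26), Rational(-2, 7)) = Rational(-15, 13)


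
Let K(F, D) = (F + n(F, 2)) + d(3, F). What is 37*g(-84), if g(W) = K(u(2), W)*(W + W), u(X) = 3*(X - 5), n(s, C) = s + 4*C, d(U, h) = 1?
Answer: 55944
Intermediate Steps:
u(X) = -15 + 3*X (u(X) = 3*(-5 + X) = -15 + 3*X)
K(F, D) = 9 + 2*F (K(F, D) = (F + (F + 4*2)) + 1 = (F + (F + 8)) + 1 = (F + (8 + F)) + 1 = (8 + 2*F) + 1 = 9 + 2*F)
g(W) = -18*W (g(W) = (9 + 2*(-15 + 3*2))*(W + W) = (9 + 2*(-15 + 6))*(2*W) = (9 + 2*(-9))*(2*W) = (9 - 18)*(2*W) = -18*W)
37*g(-84) = 37*(-18*(-84)) = 37*1512 = 55944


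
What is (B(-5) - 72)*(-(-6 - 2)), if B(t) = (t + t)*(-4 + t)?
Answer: 144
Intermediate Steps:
B(t) = 2*t*(-4 + t) (B(t) = (2*t)*(-4 + t) = 2*t*(-4 + t))
(B(-5) - 72)*(-(-6 - 2)) = (2*(-5)*(-4 - 5) - 72)*(-(-6 - 2)) = (2*(-5)*(-9) - 72)*(-1*(-8)) = (90 - 72)*8 = 18*8 = 144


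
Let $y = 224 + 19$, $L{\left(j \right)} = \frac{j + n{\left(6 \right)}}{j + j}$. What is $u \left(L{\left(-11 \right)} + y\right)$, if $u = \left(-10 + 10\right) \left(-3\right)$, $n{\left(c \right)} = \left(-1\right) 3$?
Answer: $0$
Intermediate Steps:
$n{\left(c \right)} = -3$
$L{\left(j \right)} = \frac{-3 + j}{2 j}$ ($L{\left(j \right)} = \frac{j - 3}{j + j} = \frac{-3 + j}{2 j}$)
$u = 0$ ($u = 0 \left(-3\right) = 0$)
$y = 243$
$u \left(L{\left(-11 \right)} + y\right) = 0 \left(\frac{-3 - 11}{2 \left(-11\right)} + 243\right) = 0 \left(\frac{1}{2} \left(- \frac{1}{11}\right) \left(-14\right) + 243\right) = 0 \left(\frac{7}{11} + 243\right) = 0 \cdot \frac{2680}{11} = 0$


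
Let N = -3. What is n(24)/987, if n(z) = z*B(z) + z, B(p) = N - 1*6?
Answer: -64/329 ≈ -0.19453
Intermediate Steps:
B(p) = -9 (B(p) = -3 - 1*6 = -3 - 6 = -9)
n(z) = -8*z (n(z) = z*(-9) + z = -9*z + z = -8*z)
n(24)/987 = -8*24/987 = -192*1/987 = -64/329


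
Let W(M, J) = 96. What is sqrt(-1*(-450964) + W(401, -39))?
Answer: 2*sqrt(112765) ≈ 671.61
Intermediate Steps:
sqrt(-1*(-450964) + W(401, -39)) = sqrt(-1*(-450964) + 96) = sqrt(450964 + 96) = sqrt(451060) = 2*sqrt(112765)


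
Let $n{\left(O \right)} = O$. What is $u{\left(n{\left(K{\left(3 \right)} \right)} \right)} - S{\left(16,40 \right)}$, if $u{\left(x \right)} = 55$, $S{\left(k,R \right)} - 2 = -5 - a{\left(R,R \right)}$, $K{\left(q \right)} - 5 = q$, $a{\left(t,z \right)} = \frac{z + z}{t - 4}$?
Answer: $\frac{542}{9} \approx 60.222$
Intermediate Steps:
$a{\left(t,z \right)} = \frac{2 z}{-4 + t}$
$K{\left(q \right)} = 5 + q$
$S{\left(k,R \right)} = -3 - \frac{2 R}{-4 + R}$ ($S{\left(k,R \right)} = 2 - \left(5 + \frac{2 R}{-4 + R}\right) = -3 - \frac{2 R}{-4 + R}$)
$u{\left(n{\left(K{\left(3 \right)} \right)} \right)} - S{\left(16,40 \right)} = 55 - \frac{12 - 200}{-4 + 40} = 55 - \frac{12 - 200}{36} = 55 - \frac{1}{36} \left(-188\right) = 55 - - \frac{47}{9} = 55 + \frac{47}{9} = \frac{542}{9}$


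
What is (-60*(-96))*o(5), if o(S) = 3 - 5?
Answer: -11520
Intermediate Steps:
o(S) = -2
(-60*(-96))*o(5) = -60*(-96)*(-2) = 5760*(-2) = -11520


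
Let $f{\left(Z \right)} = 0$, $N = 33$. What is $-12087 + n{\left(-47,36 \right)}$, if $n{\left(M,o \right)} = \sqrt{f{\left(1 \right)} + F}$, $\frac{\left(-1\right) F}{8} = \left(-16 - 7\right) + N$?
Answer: $-12087 + 4 i \sqrt{5} \approx -12087.0 + 8.9443 i$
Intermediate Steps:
$F = -80$ ($F = - 8 \left(\left(-16 - 7\right) + 33\right) = - 8 \left(-23 + 33\right) = \left(-8\right) 10 = -80$)
$n{\left(M,o \right)} = 4 i \sqrt{5}$ ($n{\left(M,o \right)} = \sqrt{0 - 80} = \sqrt{-80} = 4 i \sqrt{5}$)
$-12087 + n{\left(-47,36 \right)} = -12087 + 4 i \sqrt{5}$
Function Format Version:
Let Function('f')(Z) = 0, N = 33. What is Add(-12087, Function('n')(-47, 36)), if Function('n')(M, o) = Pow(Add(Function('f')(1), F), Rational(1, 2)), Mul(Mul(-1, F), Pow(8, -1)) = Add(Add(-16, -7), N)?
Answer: Add(-12087, Mul(4, I, Pow(5, Rational(1, 2)))) ≈ Add(-12087., Mul(8.9443, I))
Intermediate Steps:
F = -80 (F = Mul(-8, Add(Add(-16, -7), 33)) = Mul(-8, Add(-23, 33)) = Mul(-8, 10) = -80)
Function('n')(M, o) = Mul(4, I, Pow(5, Rational(1, 2))) (Function('n')(M, o) = Pow(Add(0, -80), Rational(1, 2)) = Pow(-80, Rational(1, 2)) = Mul(4, I, Pow(5, Rational(1, 2))))
Add(-12087, Function('n')(-47, 36)) = Add(-12087, Mul(4, I, Pow(5, Rational(1, 2))))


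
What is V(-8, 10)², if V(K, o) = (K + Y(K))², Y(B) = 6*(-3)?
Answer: 456976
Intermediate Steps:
Y(B) = -18
V(K, o) = (-18 + K)² (V(K, o) = (K - 18)² = (-18 + K)²)
V(-8, 10)² = ((-18 - 8)²)² = ((-26)²)² = 676² = 456976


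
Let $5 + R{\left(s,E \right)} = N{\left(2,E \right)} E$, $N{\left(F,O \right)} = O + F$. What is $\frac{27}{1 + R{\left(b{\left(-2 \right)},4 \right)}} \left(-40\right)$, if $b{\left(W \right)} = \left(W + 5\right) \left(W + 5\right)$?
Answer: $-54$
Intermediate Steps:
$N{\left(F,O \right)} = F + O$
$b{\left(W \right)} = \left(5 + W\right)^{2}$ ($b{\left(W \right)} = \left(5 + W\right) \left(5 + W\right) = \left(5 + W\right)^{2}$)
$R{\left(s,E \right)} = -5 + E \left(2 + E\right)$ ($R{\left(s,E \right)} = -5 + \left(2 + E\right) E = -5 + E \left(2 + E\right)$)
$\frac{27}{1 + R{\left(b{\left(-2 \right)},4 \right)}} \left(-40\right) = \frac{27}{1 - \left(5 - 4 \left(2 + 4\right)\right)} \left(-40\right) = \frac{27}{1 + \left(-5 + 4 \cdot 6\right)} \left(-40\right) = \frac{27}{1 + \left(-5 + 24\right)} \left(-40\right) = \frac{27}{1 + 19} \left(-40\right) = \frac{27}{20} \left(-40\right) = -54$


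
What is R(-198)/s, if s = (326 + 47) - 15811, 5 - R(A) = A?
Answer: -203/15438 ≈ -0.013149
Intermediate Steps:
R(A) = 5 - A
s = -15438 (s = 373 - 15811 = -15438)
R(-198)/s = (5 - 1*(-198))/(-15438) = (5 + 198)*(-1/15438) = 203*(-1/15438) = -203/15438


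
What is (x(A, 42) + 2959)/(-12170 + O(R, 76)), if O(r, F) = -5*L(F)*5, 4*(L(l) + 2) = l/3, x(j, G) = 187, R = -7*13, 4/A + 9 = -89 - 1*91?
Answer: -9438/36835 ≈ -0.25622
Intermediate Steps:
A = -4/189 (A = 4/(-9 + (-89 - 1*91)) = 4/(-9 + (-89 - 91)) = 4/(-9 - 180) = 4/(-189) = 4*(-1/189) = -4/189 ≈ -0.021164)
R = -91
L(l) = -2 + l/12 (L(l) = -2 + (l/3)/4 = -2 + l/12)
O(r, F) = 50 - 25*F/12 (O(r, F) = -5*(-2 + F/12)*5 = (10 - 5*F/12)*5 = 50 - 25*F/12)
(x(A, 42) + 2959)/(-12170 + O(R, 76)) = (187 + 2959)/(-12170 + (50 - 25/12*76)) = 3146/(-12170 + (50 - 475/3)) = 3146/(-12170 - 325/3) = 3146/(-36835/3) = 3146*(-3/36835) = -9438/36835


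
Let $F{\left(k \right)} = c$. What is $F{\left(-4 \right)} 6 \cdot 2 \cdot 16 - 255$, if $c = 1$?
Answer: $-63$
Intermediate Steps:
$F{\left(k \right)} = 1$
$F{\left(-4 \right)} 6 \cdot 2 \cdot 16 - 255 = 1 \cdot 6 \cdot 2 \cdot 16 - 255 = 6 \cdot 2 \cdot 16 - 255 = 12 \cdot 16 - 255 = 192 - 255 = -63$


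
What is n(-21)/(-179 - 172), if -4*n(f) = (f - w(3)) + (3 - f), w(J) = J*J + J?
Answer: -1/156 ≈ -0.0064103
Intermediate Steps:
w(J) = J + J**2 (w(J) = J**2 + J = J + J**2)
n(f) = 9/4 (n(f) = -((f - 3*(1 + 3)) + (3 - f))/4 = -((f - 3*4) + (3 - f))/4 = -((f - 1*12) + (3 - f))/4 = -((f - 12) + (3 - f))/4 = -((-12 + f) + (3 - f))/4 = -1/4*(-9) = 9/4)
n(-21)/(-179 - 172) = 9/(4*(-179 - 172)) = (9/4)/(-351) = (9/4)*(-1/351) = -1/156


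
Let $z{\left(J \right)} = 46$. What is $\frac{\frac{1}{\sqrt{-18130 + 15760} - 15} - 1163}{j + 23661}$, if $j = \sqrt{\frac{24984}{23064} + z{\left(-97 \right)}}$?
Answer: $\frac{31 \left(-17446 + 1163 i \sqrt{2370}\right)}{\left(15 - i \sqrt{2370}\right) \left(733491 + \sqrt{45247}\right)} \approx -0.049139 - 7.9264 \cdot 10^{-7} i$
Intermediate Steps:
$j = \frac{\sqrt{45247}}{31}$ ($j = \sqrt{\frac{24984}{23064} + 46} = \sqrt{24984 \cdot \frac{1}{23064} + 46} = \sqrt{\frac{1041}{961} + 46} = \sqrt{\frac{45247}{961}} = \frac{\sqrt{45247}}{31} \approx 6.8617$)
$\frac{\frac{1}{\sqrt{-18130 + 15760} - 15} - 1163}{j + 23661} = \frac{\frac{1}{\sqrt{-18130 + 15760} - 15} - 1163}{\frac{\sqrt{45247}}{31} + 23661} = \frac{\frac{1}{\sqrt{-2370} - 15} - 1163}{23661 + \frac{\sqrt{45247}}{31}} = \frac{\frac{1}{i \sqrt{2370} - 15} - 1163}{23661 + \frac{\sqrt{45247}}{31}} = \frac{\frac{1}{-15 + i \sqrt{2370}} - 1163}{23661 + \frac{\sqrt{45247}}{31}} = \frac{-1163 + \frac{1}{-15 + i \sqrt{2370}}}{23661 + \frac{\sqrt{45247}}{31}}$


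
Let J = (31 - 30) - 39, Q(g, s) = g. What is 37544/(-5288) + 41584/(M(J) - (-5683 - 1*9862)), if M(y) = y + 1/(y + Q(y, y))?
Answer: -3441832159/779008991 ≈ -4.4182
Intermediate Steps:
J = -38 (J = 1 - 39 = -38)
M(y) = y + 1/(2*y) (M(y) = y + 1/(y + y) = y + 1/(2*y))
37544/(-5288) + 41584/(M(J) - (-5683 - 1*9862)) = 37544/(-5288) + 41584/((-38 + (1/2)/(-38)) - (-5683 - 1*9862)) = 37544*(-1/5288) + 41584/((-38 + (1/2)*(-1/38)) - (-5683 - 9862)) = -4693/661 + 41584/((-38 - 1/76) - 1*(-15545)) = -4693/661 + 41584/(-2889/76 + 15545) = -4693/661 + 41584/(1178531/76) = -4693/661 + 41584*(76/1178531) = -4693/661 + 3160384/1178531 = -3441832159/779008991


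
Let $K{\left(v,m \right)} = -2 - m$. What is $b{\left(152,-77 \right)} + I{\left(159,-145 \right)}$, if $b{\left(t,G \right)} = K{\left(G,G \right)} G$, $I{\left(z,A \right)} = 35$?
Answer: $-5740$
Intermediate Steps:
$b{\left(t,G \right)} = G \left(-2 - G\right)$ ($b{\left(t,G \right)} = \left(-2 - G\right) G = G \left(-2 - G\right)$)
$b{\left(152,-77 \right)} + I{\left(159,-145 \right)} = \left(-1\right) \left(-77\right) \left(2 - 77\right) + 35 = \left(-1\right) \left(-77\right) \left(-75\right) + 35 = -5775 + 35 = -5740$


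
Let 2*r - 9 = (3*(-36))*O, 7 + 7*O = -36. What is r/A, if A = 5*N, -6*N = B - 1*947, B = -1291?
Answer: 4707/26110 ≈ 0.18028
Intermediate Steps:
O = -43/7 (O = -1 + (⅐)*(-36) = -1 - 36/7 = -43/7 ≈ -6.1429)
N = 373 (N = -(-1291 - 1*947)/6 = -(-1291 - 947)/6 = -⅙*(-2238) = 373)
A = 1865 (A = 5*373 = 1865)
r = 4707/14 (r = 9/2 + ((3*(-36))*(-43/7))/2 = 9/2 + (-108*(-43/7))/2 = 9/2 + (½)*(4644/7) = 9/2 + 2322/7 = 4707/14 ≈ 336.21)
r/A = (4707/14)/1865 = (4707/14)*(1/1865) = 4707/26110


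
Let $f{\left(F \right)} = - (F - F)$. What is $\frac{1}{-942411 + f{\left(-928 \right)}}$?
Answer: $- \frac{1}{942411} \approx -1.0611 \cdot 10^{-6}$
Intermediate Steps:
$f{\left(F \right)} = 0$ ($f{\left(F \right)} = \left(-1\right) 0 = 0$)
$\frac{1}{-942411 + f{\left(-928 \right)}} = \frac{1}{-942411 + 0} = \frac{1}{-942411} = - \frac{1}{942411}$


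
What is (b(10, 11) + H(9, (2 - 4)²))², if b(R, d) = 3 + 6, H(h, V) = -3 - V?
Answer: 4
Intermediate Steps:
b(R, d) = 9
(b(10, 11) + H(9, (2 - 4)²))² = (9 + (-3 - (2 - 4)²))² = (9 + (-3 - 1*(-2)²))² = (9 + (-3 - 1*4))² = (9 + (-3 - 4))² = (9 - 7)² = 2² = 4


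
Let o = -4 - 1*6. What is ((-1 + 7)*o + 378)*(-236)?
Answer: -75048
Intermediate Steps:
o = -10 (o = -4 - 6 = -10)
((-1 + 7)*o + 378)*(-236) = ((-1 + 7)*(-10) + 378)*(-236) = (6*(-10) + 378)*(-236) = (-60 + 378)*(-236) = 318*(-236) = -75048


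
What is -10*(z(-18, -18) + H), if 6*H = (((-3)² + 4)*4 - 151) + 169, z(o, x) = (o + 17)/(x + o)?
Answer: -2105/18 ≈ -116.94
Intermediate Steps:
z(o, x) = (17 + o)/(o + x)
H = 35/3 (H = ((((-3)² + 4)*4 - 151) + 169)/6 = (((9 + 4)*4 - 151) + 169)/6 = ((13*4 - 151) + 169)/6 = ((52 - 151) + 169)/6 = (-99 + 169)/6 = (⅙)*70 = 35/3 ≈ 11.667)
-10*(z(-18, -18) + H) = -10*((17 - 18)/(-18 - 18) + 35/3) = -10*(-1/(-36) + 35/3) = -10*(-1/36*(-1) + 35/3) = -10*(1/36 + 35/3) = -10*421/36 = -2105/18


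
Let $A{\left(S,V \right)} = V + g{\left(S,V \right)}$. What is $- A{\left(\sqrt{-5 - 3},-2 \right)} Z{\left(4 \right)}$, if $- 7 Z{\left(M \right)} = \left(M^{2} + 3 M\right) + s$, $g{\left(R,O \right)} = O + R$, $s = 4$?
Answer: $- \frac{128}{7} + \frac{64 i \sqrt{2}}{7} \approx -18.286 + 12.93 i$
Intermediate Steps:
$Z{\left(M \right)} = - \frac{4}{7} - \frac{3 M}{7} - \frac{M^{2}}{7}$ ($Z{\left(M \right)} = - \frac{\left(M^{2} + 3 M\right) + 4}{7} = - \frac{4 + M^{2} + 3 M}{7} = - \frac{4}{7} - \frac{3 M}{7} - \frac{M^{2}}{7}$)
$A{\left(S,V \right)} = S + 2 V$ ($A{\left(S,V \right)} = V + \left(V + S\right) = V + \left(S + V\right) = S + 2 V$)
$- A{\left(\sqrt{-5 - 3},-2 \right)} Z{\left(4 \right)} = - (\sqrt{-5 - 3} + 2 \left(-2\right)) \left(- \frac{4}{7} - \frac{12}{7} - \frac{4^{2}}{7}\right) = - (\sqrt{-8} - 4) \left(- \frac{4}{7} - \frac{12}{7} - \frac{16}{7}\right) = - (2 i \sqrt{2} - 4) \left(- \frac{4}{7} - \frac{12}{7} - \frac{16}{7}\right) = - (-4 + 2 i \sqrt{2}) \left(- \frac{32}{7}\right) = \left(4 - 2 i \sqrt{2}\right) \left(- \frac{32}{7}\right) = - \frac{128}{7} + \frac{64 i \sqrt{2}}{7}$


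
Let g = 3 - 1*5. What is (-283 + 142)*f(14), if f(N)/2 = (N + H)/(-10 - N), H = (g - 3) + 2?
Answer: 517/4 ≈ 129.25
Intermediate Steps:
g = -2 (g = 3 - 5 = -2)
H = -3 (H = (-2 - 3) + 2 = -5 + 2 = -3)
f(N) = 2*(-3 + N)/(-10 - N) (f(N) = 2*((N - 3)/(-10 - N)) = 2*((-3 + N)/(-10 - N)) = 2*(-3 + N)/(-10 - N))
(-283 + 142)*f(14) = (-283 + 142)*(2*(3 - 1*14)/(10 + 14)) = -282*(3 - 14)/24 = -282*(-11)/24 = -141*(-11/12) = 517/4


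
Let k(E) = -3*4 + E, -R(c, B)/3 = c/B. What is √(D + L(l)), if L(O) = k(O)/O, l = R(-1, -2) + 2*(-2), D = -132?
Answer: I*√15587/11 ≈ 11.35*I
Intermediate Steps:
R(c, B) = -3*c/B
k(E) = -12 + E
l = -11/2 (l = -3*(-1)/(-2) + 2*(-2) = -3*(-1)*(-½) - 4 = -3/2 - 4 = -11/2 ≈ -5.5000)
L(O) = (-12 + O)/O
√(D + L(l)) = √(-132 + (-12 - 11/2)/(-11/2)) = √(-132 - 2/11*(-35/2)) = √(-132 + 35/11) = √(-1417/11) = I*√15587/11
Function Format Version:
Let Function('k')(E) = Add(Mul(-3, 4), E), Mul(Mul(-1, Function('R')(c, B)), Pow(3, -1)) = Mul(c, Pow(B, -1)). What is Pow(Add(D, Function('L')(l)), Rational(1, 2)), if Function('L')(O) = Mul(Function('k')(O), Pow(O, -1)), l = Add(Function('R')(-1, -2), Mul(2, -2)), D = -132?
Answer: Mul(Rational(1, 11), I, Pow(15587, Rational(1, 2))) ≈ Mul(11.350, I)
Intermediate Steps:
Function('R')(c, B) = Mul(-3, c, Pow(B, -1)) (Function('R')(c, B) = Mul(-3, Mul(c, Pow(B, -1))) = Mul(-3, c, Pow(B, -1)))
Function('k')(E) = Add(-12, E)
l = Rational(-11, 2) (l = Add(Mul(-3, -1, Pow(-2, -1)), Mul(2, -2)) = Add(Mul(-3, -1, Rational(-1, 2)), -4) = Add(Rational(-3, 2), -4) = Rational(-11, 2) ≈ -5.5000)
Function('L')(O) = Mul(Pow(O, -1), Add(-12, O)) (Function('L')(O) = Mul(Add(-12, O), Pow(O, -1)) = Mul(Pow(O, -1), Add(-12, O)))
Pow(Add(D, Function('L')(l)), Rational(1, 2)) = Pow(Add(-132, Mul(Pow(Rational(-11, 2), -1), Add(-12, Rational(-11, 2)))), Rational(1, 2)) = Pow(Add(-132, Mul(Rational(-2, 11), Rational(-35, 2))), Rational(1, 2)) = Pow(Add(-132, Rational(35, 11)), Rational(1, 2)) = Pow(Rational(-1417, 11), Rational(1, 2)) = Mul(Rational(1, 11), I, Pow(15587, Rational(1, 2)))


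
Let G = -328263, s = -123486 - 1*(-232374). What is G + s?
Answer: -219375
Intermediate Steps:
s = 108888 (s = -123486 + 232374 = 108888)
G + s = -328263 + 108888 = -219375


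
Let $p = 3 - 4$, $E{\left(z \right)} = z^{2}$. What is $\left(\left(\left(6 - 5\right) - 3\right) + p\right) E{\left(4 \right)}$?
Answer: $-48$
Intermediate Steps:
$p = -1$ ($p = 3 - 4 = -1$)
$\left(\left(\left(6 - 5\right) - 3\right) + p\right) E{\left(4 \right)} = \left(\left(\left(6 - 5\right) - 3\right) - 1\right) 4^{2} = \left(\left(1 - 3\right) - 1\right) 16 = \left(-2 - 1\right) 16 = \left(-3\right) 16 = -48$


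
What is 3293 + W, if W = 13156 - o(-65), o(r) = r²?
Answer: 12224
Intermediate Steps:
W = 8931 (W = 13156 - 1*(-65)² = 13156 - 1*4225 = 13156 - 4225 = 8931)
3293 + W = 3293 + 8931 = 12224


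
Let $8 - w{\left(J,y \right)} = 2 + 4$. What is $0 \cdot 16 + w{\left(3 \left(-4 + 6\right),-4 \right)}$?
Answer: $2$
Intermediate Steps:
$w{\left(J,y \right)} = 2$ ($w{\left(J,y \right)} = 8 - \left(2 + 4\right) = 8 - 6 = 2$)
$0 \cdot 16 + w{\left(3 \left(-4 + 6\right),-4 \right)} = 0 \cdot 16 + 2 = 0 + 2 = 2$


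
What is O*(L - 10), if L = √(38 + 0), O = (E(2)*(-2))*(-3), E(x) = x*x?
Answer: -240 + 24*√38 ≈ -92.054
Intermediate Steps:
E(x) = x²
O = 24 (O = (2²*(-2))*(-3) = (4*(-2))*(-3) = -8*(-3) = 24)
L = √38 ≈ 6.1644
O*(L - 10) = 24*(√38 - 10) = 24*(-10 + √38) = -240 + 24*√38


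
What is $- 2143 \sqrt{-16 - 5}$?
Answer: $- 2143 i \sqrt{21} \approx - 9820.5 i$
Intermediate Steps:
$- 2143 \sqrt{-16 - 5} = - 2143 \sqrt{-21} = - 2143 i \sqrt{21}$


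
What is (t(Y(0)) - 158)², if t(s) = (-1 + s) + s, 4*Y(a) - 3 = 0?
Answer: 99225/4 ≈ 24806.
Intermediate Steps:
Y(a) = ¾ (Y(a) = ¾ + (¼)*0 = ¾ + 0 = ¾)
t(s) = -1 + 2*s
(t(Y(0)) - 158)² = ((-1 + 2*(¾)) - 158)² = ((-1 + 3/2) - 158)² = (½ - 158)² = (-315/2)² = 99225/4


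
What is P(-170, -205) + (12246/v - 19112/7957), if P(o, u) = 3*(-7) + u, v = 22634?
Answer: -20518727187/90049369 ≈ -227.86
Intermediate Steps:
P(o, u) = -21 + u
P(-170, -205) + (12246/v - 19112/7957) = (-21 - 205) + (12246/22634 - 19112/7957) = -226 + (12246*(1/22634) - 19112*1/7957) = -226 + (6123/11317 - 19112/7957) = -226 - 167569793/90049369 = -20518727187/90049369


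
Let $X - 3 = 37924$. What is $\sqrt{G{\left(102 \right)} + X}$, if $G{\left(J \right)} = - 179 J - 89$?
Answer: $2 \sqrt{4895} \approx 139.93$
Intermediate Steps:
$G{\left(J \right)} = -89 - 179 J$
$X = 37927$ ($X = 3 + 37924 = 37927$)
$\sqrt{G{\left(102 \right)} + X} = \sqrt{\left(-89 - 18258\right) + 37927} = \sqrt{-18347 + 37927} = \sqrt{19580} = 2 \sqrt{4895}$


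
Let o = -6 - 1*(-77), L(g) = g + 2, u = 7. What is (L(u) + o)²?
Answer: 6400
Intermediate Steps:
L(g) = 2 + g
o = 71 (o = -6 + 77 = 71)
(L(u) + o)² = ((2 + 7) + 71)² = (9 + 71)² = 80² = 6400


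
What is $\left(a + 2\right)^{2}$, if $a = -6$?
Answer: $16$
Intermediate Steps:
$\left(a + 2\right)^{2} = \left(-6 + 2\right)^{2} = \left(-4\right)^{2} = 16$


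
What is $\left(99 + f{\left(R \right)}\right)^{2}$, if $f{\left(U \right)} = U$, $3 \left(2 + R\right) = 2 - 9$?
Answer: $\frac{80656}{9} \approx 8961.8$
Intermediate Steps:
$R = - \frac{13}{3}$ ($R = -2 + \frac{2 - 9}{3} = -2 + \frac{1}{3} \left(-7\right) = -2 - \frac{7}{3} = - \frac{13}{3} \approx -4.3333$)
$\left(99 + f{\left(R \right)}\right)^{2} = \left(99 - \frac{13}{3}\right)^{2} = \left(\frac{284}{3}\right)^{2} = \frac{80656}{9}$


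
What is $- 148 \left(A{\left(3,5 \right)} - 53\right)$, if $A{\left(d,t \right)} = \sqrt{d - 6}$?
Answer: $7844 - 148 i \sqrt{3} \approx 7844.0 - 256.34 i$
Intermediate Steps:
$A{\left(d,t \right)} = \sqrt{-6 + d}$
$- 148 \left(A{\left(3,5 \right)} - 53\right) = - 148 \left(\sqrt{-6 + 3} - 53\right) = - 148 \left(\sqrt{-3} - 53\right) = - 148 \left(i \sqrt{3} - 53\right) = - 148 \left(-53 + i \sqrt{3}\right) = 7844 - 148 i \sqrt{3}$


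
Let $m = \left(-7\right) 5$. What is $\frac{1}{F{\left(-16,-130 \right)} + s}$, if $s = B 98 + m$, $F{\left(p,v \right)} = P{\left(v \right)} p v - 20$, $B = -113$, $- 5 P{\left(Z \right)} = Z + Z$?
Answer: $\frac{1}{97031} \approx 1.0306 \cdot 10^{-5}$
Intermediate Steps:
$m = -35$
$P{\left(Z \right)} = - \frac{2 Z}{5}$ ($P{\left(Z \right)} = - \frac{Z + Z}{5} = - \frac{2 Z}{5}$)
$F{\left(p,v \right)} = -20 - \frac{2 p v^{2}}{5}$ ($F{\left(p,v \right)} = - \frac{2 v}{5} p v - 20 = - \frac{2 p v}{5} v - 20 = - \frac{2 p v^{2}}{5} - 20 = -20 - \frac{2 p v^{2}}{5}$)
$s = -11109$ ($s = \left(-113\right) 98 - 35 = -11074 - 35 = -11109$)
$\frac{1}{F{\left(-16,-130 \right)} + s} = \frac{1}{\left(-20 - - \frac{32 \left(-130\right)^{2}}{5}\right) - 11109} = \frac{1}{\left(-20 - \left(- \frac{32}{5}\right) 16900\right) - 11109} = \frac{1}{\left(-20 + 108160\right) - 11109} = \frac{1}{108140 - 11109} = \frac{1}{97031}$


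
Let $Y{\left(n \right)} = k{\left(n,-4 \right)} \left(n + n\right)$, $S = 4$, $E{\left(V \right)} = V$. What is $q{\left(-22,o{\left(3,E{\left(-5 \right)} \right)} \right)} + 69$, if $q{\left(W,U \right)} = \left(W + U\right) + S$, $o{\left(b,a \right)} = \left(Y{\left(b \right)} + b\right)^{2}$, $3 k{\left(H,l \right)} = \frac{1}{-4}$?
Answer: $\frac{229}{4} \approx 57.25$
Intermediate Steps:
$k{\left(H,l \right)} = - \frac{1}{12}$ ($k{\left(H,l \right)} = \frac{1}{3 \left(-4\right)} = \frac{1}{3} \left(- \frac{1}{4}\right) = - \frac{1}{12}$)
$Y{\left(n \right)} = - \frac{n}{6}$ ($Y{\left(n \right)} = - \frac{n + n}{12} = - \frac{2 n}{12} = - \frac{n}{6}$)
$o{\left(b,a \right)} = \frac{25 b^{2}}{36}$ ($o{\left(b,a \right)} = \left(- \frac{b}{6} + b\right)^{2} = \left(\frac{5 b}{6}\right)^{2} = \frac{25 b^{2}}{36}$)
$q{\left(W,U \right)} = 4 + U + W$ ($q{\left(W,U \right)} = \left(W + U\right) + 4 = \left(U + W\right) + 4 = 4 + U + W$)
$q{\left(-22,o{\left(3,E{\left(-5 \right)} \right)} \right)} + 69 = \left(4 + \frac{25 \cdot 3^{2}}{36} - 22\right) + 69 = \left(4 + \frac{25}{36} \cdot 9 - 22\right) + 69 = \left(4 + \frac{25}{4} - 22\right) + 69 = - \frac{47}{4} + 69 = \frac{229}{4}$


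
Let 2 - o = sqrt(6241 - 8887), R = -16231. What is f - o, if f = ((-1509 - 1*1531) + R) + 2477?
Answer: -16796 + 21*I*sqrt(6) ≈ -16796.0 + 51.439*I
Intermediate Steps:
o = 2 - 21*I*sqrt(6) (o = 2 - sqrt(6241 - 8887) = 2 - sqrt(-2646) = 2 - 21*I*sqrt(6) ≈ 2.0 - 51.439*I)
f = -16794 (f = ((-1509 - 1*1531) - 16231) + 2477 = ((-1509 - 1531) - 16231) + 2477 = (-3040 - 16231) + 2477 = -19271 + 2477 = -16794)
f - o = -16794 - (2 - 21*I*sqrt(6)) = -16794 + (-2 + 21*I*sqrt(6)) = -16796 + 21*I*sqrt(6)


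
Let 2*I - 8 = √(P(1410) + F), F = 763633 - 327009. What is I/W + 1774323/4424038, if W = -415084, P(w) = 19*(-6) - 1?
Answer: 184118847995/459086847298 - 9*√5389/830168 ≈ 0.40026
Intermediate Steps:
P(w) = -115 (P(w) = -114 - 1 = -115)
F = 436624
I = 4 + 9*√5389/2 (I = 4 + √(-115 + 436624)/2 = 4 + √436509/2 = 4 + (9*√5389)/2 = 4 + 9*√5389/2 ≈ 334.34)
I/W + 1774323/4424038 = (4 + 9*√5389/2)/(-415084) + 1774323/4424038 = (4 + 9*√5389/2)*(-1/415084) + 1774323*(1/4424038) = (-1/103771 - 9*√5389/830168) + 1774323/4424038 = 184118847995/459086847298 - 9*√5389/830168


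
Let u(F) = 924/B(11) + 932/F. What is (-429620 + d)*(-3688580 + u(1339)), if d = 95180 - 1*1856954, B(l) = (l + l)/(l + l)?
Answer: 10820600541890088/1339 ≈ 8.0811e+12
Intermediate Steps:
B(l) = 1 (B(l) = (2*l)/((2*l)) = (2*l)*(1/(2*l)) = 1)
d = -1761774 (d = 95180 - 1856954 = -1761774)
u(F) = 924 + 932/F (u(F) = 924/1 + 932/F = 924*1 + 932/F = 924 + 932/F)
(-429620 + d)*(-3688580 + u(1339)) = (-429620 - 1761774)*(-3688580 + (924 + 932/1339)) = -2191394*(-3688580 + (924 + 932*(1/1339))) = -2191394*(-3688580 + (924 + 932/1339)) = -2191394*(-3688580 + 1238168/1339) = -2191394*(-4937770452/1339) = 10820600541890088/1339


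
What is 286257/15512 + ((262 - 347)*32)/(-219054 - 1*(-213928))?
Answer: 754773011/39757256 ≈ 18.985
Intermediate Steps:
286257/15512 + ((262 - 347)*32)/(-219054 - 1*(-213928)) = 286257*(1/15512) + (-85*32)/(-219054 + 213928) = 286257/15512 - 2720/(-5126) = 286257/15512 - 2720*(-1/5126) = 286257/15512 + 1360/2563 = 754773011/39757256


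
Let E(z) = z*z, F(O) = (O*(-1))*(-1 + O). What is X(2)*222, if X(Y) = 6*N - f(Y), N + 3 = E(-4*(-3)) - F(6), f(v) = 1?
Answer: 227550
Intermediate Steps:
F(O) = -O*(-1 + O) (F(O) = (-O)*(-1 + O) = -O*(-1 + O))
E(z) = z²
N = 171 (N = -3 + ((-4*(-3))² - 6*(1 - 1*6)) = -3 + (12² - 6*(1 - 6)) = -3 + (144 - 6*(-5)) = -3 + (144 - 1*(-30)) = -3 + (144 + 30) = -3 + 174 = 171)
X(Y) = 1025 (X(Y) = 6*171 - 1*1 = 1026 - 1 = 1025)
X(2)*222 = 1025*222 = 227550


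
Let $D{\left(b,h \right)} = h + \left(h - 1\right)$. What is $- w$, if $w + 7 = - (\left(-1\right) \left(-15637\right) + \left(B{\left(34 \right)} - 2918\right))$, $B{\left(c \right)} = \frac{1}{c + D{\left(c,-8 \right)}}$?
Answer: $\frac{216343}{17} \approx 12726.0$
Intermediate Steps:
$D{\left(b,h \right)} = -1 + 2 h$ ($D{\left(b,h \right)} = h + \left(h - 1\right) = h + \left(-1 + h\right) = -1 + 2 h$)
$B{\left(c \right)} = \frac{1}{-17 + c}$ ($B{\left(c \right)} = \frac{1}{c + \left(-1 + 2 \left(-8\right)\right)} = \frac{1}{c - 17} = \frac{1}{-17 + c}$)
$w = - \frac{216343}{17}$ ($w = -7 - \left(\left(-1\right) \left(-15637\right) + \left(\frac{1}{-17 + 34} - 2918\right)\right) = -7 - \left(15637 + \left(\frac{1}{17} + \left(-12490 + 9572\right)\right)\right) = -7 - \left(15637 + \left(\frac{1}{17} - 2918\right)\right) = -7 - \left(15637 - \frac{49605}{17}\right) = -7 - \frac{216224}{17} = - \frac{216343}{17} \approx -12726.0$)
$- w = \left(-1\right) \left(- \frac{216343}{17}\right) = \frac{216343}{17}$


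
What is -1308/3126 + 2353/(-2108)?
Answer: -1685457/1098268 ≈ -1.5347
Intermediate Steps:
-1308/3126 + 2353/(-2108) = -1308*1/3126 + 2353*(-1/2108) = -218/521 - 2353/2108 = -1685457/1098268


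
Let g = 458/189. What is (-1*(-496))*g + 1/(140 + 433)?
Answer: 43389151/36099 ≈ 1201.9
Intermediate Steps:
g = 458/189 (g = 458*(1/189) = 458/189 ≈ 2.4233)
(-1*(-496))*g + 1/(140 + 433) = -1*(-496)*(458/189) + 1/(140 + 433) = 496*(458/189) + 1/573 = 227168/189 + 1/573 = 43389151/36099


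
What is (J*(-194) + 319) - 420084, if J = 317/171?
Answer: -71841313/171 ≈ -4.2012e+5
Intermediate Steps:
J = 317/171 (J = 317*(1/171) = 317/171 ≈ 1.8538)
(J*(-194) + 319) - 420084 = ((317/171)*(-194) + 319) - 420084 = (-61498/171 + 319) - 420084 = -6949/171 - 420084 = -71841313/171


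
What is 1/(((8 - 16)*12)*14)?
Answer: -1/1344 ≈ -0.00074405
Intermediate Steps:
1/(((8 - 16)*12)*14) = 1/(-8*12*14) = 1/(-96*14) = 1/(-1344) = -1/1344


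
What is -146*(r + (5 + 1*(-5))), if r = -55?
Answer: 8030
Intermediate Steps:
-146*(r + (5 + 1*(-5))) = -146*(-55 + (5 + 1*(-5))) = -146*(-55 + (5 - 5)) = -146*(-55 + 0) = -146*(-55) = 8030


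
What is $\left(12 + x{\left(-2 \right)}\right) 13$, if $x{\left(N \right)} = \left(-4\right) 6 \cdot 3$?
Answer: $-780$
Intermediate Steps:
$x{\left(N \right)} = -72$ ($x{\left(N \right)} = \left(-24\right) 3 = -72$)
$\left(12 + x{\left(-2 \right)}\right) 13 = \left(12 - 72\right) 13 = \left(-60\right) 13 = -780$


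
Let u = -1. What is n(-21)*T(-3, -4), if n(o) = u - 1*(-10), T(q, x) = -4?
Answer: -36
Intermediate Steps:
n(o) = 9 (n(o) = -1 - 1*(-10) = -1 + 10 = 9)
n(-21)*T(-3, -4) = 9*(-4) = -36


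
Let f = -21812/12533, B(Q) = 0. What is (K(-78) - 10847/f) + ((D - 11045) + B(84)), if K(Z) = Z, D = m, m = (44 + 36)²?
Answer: 32927375/21812 ≈ 1509.6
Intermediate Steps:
m = 6400 (m = 80² = 6400)
D = 6400
f = -21812/12533 ≈ -1.7404
(K(-78) - 10847/f) + ((D - 11045) + B(84)) = (-78 - 10847/(-21812/12533)) + ((6400 - 11045) + 0) = (-78 - 10847*(-12533/21812)) + (-4645 + 0) = (-78 + 135945451/21812) - 4645 = 134244115/21812 - 4645 = 32927375/21812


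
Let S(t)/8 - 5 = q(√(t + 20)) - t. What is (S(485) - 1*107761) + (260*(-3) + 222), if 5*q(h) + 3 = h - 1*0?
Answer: -560819/5 + 8*√505/5 ≈ -1.1213e+5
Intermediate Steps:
q(h) = -⅗ + h/5 (q(h) = -⅗ + (h - 1*0)/5 = -⅗ + (h + 0)/5 = -⅗ + h/5)
S(t) = 176/5 - 8*t + 8*√(20 + t)/5 (S(t) = 40 + 8*((-⅗ + √(t + 20)/5) - t) = 40 + 8*((-⅗ + √(20 + t)/5) - t) = 40 + 8*(-⅗ - t + √(20 + t)/5) = 40 + (-24/5 - 8*t + 8*√(20 + t)/5) = 176/5 - 8*t + 8*√(20 + t)/5)
(S(485) - 1*107761) + (260*(-3) + 222) = ((176/5 - 8*485 + 8*√(20 + 485)/5) - 1*107761) + (260*(-3) + 222) = ((176/5 - 3880 + 8*√505/5) - 107761) + (-780 + 222) = ((-19224/5 + 8*√505/5) - 107761) - 558 = (-558029/5 + 8*√505/5) - 558 = -560819/5 + 8*√505/5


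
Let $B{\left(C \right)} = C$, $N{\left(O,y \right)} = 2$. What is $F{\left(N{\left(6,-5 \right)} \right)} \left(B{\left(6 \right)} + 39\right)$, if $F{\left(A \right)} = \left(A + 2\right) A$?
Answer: $360$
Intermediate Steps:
$F{\left(A \right)} = A \left(2 + A\right)$ ($F{\left(A \right)} = \left(2 + A\right) A = A \left(2 + A\right)$)
$F{\left(N{\left(6,-5 \right)} \right)} \left(B{\left(6 \right)} + 39\right) = 2 \left(2 + 2\right) \left(6 + 39\right) = 2 \cdot 4 \cdot 45 = 8 \cdot 45 = 360$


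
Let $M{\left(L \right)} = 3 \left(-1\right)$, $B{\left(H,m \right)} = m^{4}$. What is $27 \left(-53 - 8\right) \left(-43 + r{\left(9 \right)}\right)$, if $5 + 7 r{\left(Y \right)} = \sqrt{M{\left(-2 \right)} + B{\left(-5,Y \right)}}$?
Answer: $\frac{503982}{7} - \frac{1647 \sqrt{6558}}{7} \approx 52944.0$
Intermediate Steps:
$M{\left(L \right)} = -3$
$r{\left(Y \right)} = - \frac{5}{7} + \frac{\sqrt{-3 + Y^{4}}}{7}$
$27 \left(-53 - 8\right) \left(-43 + r{\left(9 \right)}\right) = 27 \left(-53 - 8\right) \left(-43 - \left(\frac{5}{7} - \frac{\sqrt{-3 + 9^{4}}}{7}\right)\right) = 27 \left(- 61 \left(-43 - \left(\frac{5}{7} - \frac{\sqrt{-3 + 6561}}{7}\right)\right)\right) = 27 \left(- 61 \left(-43 - \left(\frac{5}{7} - \frac{\sqrt{6558}}{7}\right)\right)\right) = 27 \left(- 61 \left(- \frac{306}{7} + \frac{\sqrt{6558}}{7}\right)\right) = 27 \left(\frac{18666}{7} - \frac{61 \sqrt{6558}}{7}\right) = \frac{503982}{7} - \frac{1647 \sqrt{6558}}{7}$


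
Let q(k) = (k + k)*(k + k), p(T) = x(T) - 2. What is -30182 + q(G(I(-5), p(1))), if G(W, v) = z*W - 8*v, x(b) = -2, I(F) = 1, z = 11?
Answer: -22786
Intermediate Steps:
p(T) = -4 (p(T) = -2 - 2 = -4)
G(W, v) = -8*v + 11*W (G(W, v) = 11*W - 8*v = -8*v + 11*W)
q(k) = 4*k² (q(k) = (2*k)*(2*k) = 4*k²)
-30182 + q(G(I(-5), p(1))) = -30182 + 4*(-8*(-4) + 11*1)² = -30182 + 4*(32 + 11)² = -30182 + 4*43² = -30182 + 4*1849 = -30182 + 7396 = -22786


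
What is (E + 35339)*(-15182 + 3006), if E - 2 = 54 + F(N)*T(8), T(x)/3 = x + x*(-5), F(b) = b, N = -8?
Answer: -440320688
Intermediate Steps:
T(x) = -12*x (T(x) = 3*(x + x*(-5)) = 3*(x - 5*x) = 3*(-4*x) = -12*x)
E = 824 (E = 2 + (54 - (-96)*8) = 2 + (54 - 8*(-96)) = 2 + (54 + 768) = 2 + 822 = 824)
(E + 35339)*(-15182 + 3006) = (824 + 35339)*(-15182 + 3006) = 36163*(-12176) = -440320688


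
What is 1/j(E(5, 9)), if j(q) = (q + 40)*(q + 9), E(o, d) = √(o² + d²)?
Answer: -233/18675 + 49*√106/37350 ≈ 0.0010304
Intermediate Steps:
E(o, d) = √(d² + o²)
j(q) = (9 + q)*(40 + q) (j(q) = (40 + q)*(9 + q) = (9 + q)*(40 + q))
1/j(E(5, 9)) = 1/(360 + (√(9² + 5²))² + 49*√(9² + 5²)) = 1/(360 + (√(81 + 25))² + 49*√(81 + 25)) = 1/(360 + (√106)² + 49*√106) = 1/(360 + 106 + 49*√106) = 1/(466 + 49*√106)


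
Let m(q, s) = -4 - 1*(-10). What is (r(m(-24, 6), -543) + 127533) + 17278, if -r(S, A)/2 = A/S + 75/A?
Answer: 26243602/181 ≈ 1.4499e+5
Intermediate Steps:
m(q, s) = 6 (m(q, s) = -4 + 10 = 6)
r(S, A) = -150/A - 2*A/S (r(S, A) = -2*(A/S + 75/A) = -2*(75/A + A/S) = -150/A - 2*A/S)
(r(m(-24, 6), -543) + 127533) + 17278 = ((-150/(-543) - 2*(-543)/6) + 127533) + 17278 = ((-150*(-1/543) - 2*(-543)*1/6) + 127533) + 17278 = ((50/181 + 181) + 127533) + 17278 = (32811/181 + 127533) + 17278 = 23116284/181 + 17278 = 26243602/181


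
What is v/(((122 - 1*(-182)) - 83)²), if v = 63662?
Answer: 63662/48841 ≈ 1.3035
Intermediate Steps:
v/(((122 - 1*(-182)) - 83)²) = 63662/(((122 - 1*(-182)) - 83)²) = 63662/(((122 + 182) - 83)²) = 63662/((304 - 83)²) = 63662/(221²) = 63662/48841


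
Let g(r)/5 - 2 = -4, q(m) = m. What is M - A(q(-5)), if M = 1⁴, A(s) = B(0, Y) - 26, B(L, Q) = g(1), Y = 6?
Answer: 37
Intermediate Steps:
g(r) = -10 (g(r) = 10 + 5*(-4) = 10 - 20 = -10)
B(L, Q) = -10
A(s) = -36 (A(s) = -10 - 26 = -36)
M = 1
M - A(q(-5)) = 1 - 1*(-36) = 1 + 36 = 37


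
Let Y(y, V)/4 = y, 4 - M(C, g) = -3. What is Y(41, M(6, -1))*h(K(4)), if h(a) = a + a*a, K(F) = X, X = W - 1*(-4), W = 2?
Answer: 6888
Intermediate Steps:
M(C, g) = 7 (M(C, g) = 4 - 1*(-3) = 4 + 3 = 7)
Y(y, V) = 4*y
X = 6 (X = 2 - 1*(-4) = 2 + 4 = 6)
K(F) = 6
h(a) = a + a²
Y(41, M(6, -1))*h(K(4)) = (4*41)*(6*(1 + 6)) = 164*(6*7) = 164*42 = 6888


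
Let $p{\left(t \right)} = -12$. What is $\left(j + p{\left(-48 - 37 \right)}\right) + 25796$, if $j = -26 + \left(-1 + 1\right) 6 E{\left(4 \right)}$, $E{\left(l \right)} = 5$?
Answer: $25758$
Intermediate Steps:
$j = -26$ ($j = -26 + \left(-1 + 1\right) 6 \cdot 5 = -26 + 0 \cdot 6 \cdot 5 = -26 + 0 \cdot 5 = -26 + 0 = -26$)
$\left(j + p{\left(-48 - 37 \right)}\right) + 25796 = \left(-26 - 12\right) + 25796 = -38 + 25796 = 25758$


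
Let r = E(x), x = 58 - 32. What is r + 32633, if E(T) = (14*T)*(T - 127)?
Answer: -4131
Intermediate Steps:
x = 26
E(T) = 14*T*(-127 + T) (E(T) = (14*T)*(-127 + T) = 14*T*(-127 + T))
r = -36764 (r = 14*26*(-127 + 26) = 14*26*(-101) = -36764)
r + 32633 = -36764 + 32633 = -4131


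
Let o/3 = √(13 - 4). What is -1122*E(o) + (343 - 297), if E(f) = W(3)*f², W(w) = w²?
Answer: -817892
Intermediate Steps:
o = 9 (o = 3*√(13 - 4) = 3*√9 = 3*3 = 9)
E(f) = 9*f² (E(f) = 3²*f² = 9*f²)
-1122*E(o) + (343 - 297) = -10098*9² + (343 - 297) = -10098*81 + 46 = -1122*729 + 46 = -817938 + 46 = -817892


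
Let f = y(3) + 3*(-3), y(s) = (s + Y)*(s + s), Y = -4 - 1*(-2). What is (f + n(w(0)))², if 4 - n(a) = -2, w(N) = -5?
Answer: 9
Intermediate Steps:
Y = -2 (Y = -4 + 2 = -2)
y(s) = 2*s*(-2 + s) (y(s) = (s - 2)*(s + s) = (-2 + s)*(2*s) = 2*s*(-2 + s))
n(a) = 6 (n(a) = 4 - 1*(-2) = 4 + 2 = 6)
f = -3 (f = 2*3*(-2 + 3) + 3*(-3) = 2*3*1 - 9 = 6 - 9 = -3)
(f + n(w(0)))² = (-3 + 6)² = 3² = 9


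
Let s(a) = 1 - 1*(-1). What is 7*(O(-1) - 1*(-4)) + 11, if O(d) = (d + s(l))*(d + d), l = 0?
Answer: 25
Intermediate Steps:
s(a) = 2 (s(a) = 1 + 1 = 2)
O(d) = 2*d*(2 + d) (O(d) = (d + 2)*(d + d) = (2 + d)*(2*d) = 2*d*(2 + d))
7*(O(-1) - 1*(-4)) + 11 = 7*(2*(-1)*(2 - 1) - 1*(-4)) + 11 = 7*(2*(-1)*1 + 4) + 11 = 7*(-2 + 4) + 11 = 7*2 + 11 = 14 + 11 = 25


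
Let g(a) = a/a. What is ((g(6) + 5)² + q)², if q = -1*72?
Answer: 1296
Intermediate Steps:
g(a) = 1
q = -72
((g(6) + 5)² + q)² = ((1 + 5)² - 72)² = (6² - 72)² = (36 - 72)² = (-36)² = 1296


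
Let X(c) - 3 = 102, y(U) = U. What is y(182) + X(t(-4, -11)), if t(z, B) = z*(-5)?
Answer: 287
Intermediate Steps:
t(z, B) = -5*z
X(c) = 105 (X(c) = 3 + 102 = 105)
y(182) + X(t(-4, -11)) = 182 + 105 = 287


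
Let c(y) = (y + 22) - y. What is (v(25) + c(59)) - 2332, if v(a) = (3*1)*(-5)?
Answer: -2325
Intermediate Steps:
c(y) = 22 (c(y) = (22 + y) - y = 22)
v(a) = -15 (v(a) = 3*(-5) = -15)
(v(25) + c(59)) - 2332 = (-15 + 22) - 2332 = 7 - 2332 = -2325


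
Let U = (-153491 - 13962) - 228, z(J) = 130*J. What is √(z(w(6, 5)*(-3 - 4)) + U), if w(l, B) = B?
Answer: I*√172231 ≈ 415.01*I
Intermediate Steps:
U = -167681 (U = -167453 - 228 = -167681)
√(z(w(6, 5)*(-3 - 4)) + U) = √(130*(5*(-3 - 4)) - 167681) = √(130*(5*(-7)) - 167681) = √(130*(-35) - 167681) = √(-4550 - 167681) = √(-172231) = I*√172231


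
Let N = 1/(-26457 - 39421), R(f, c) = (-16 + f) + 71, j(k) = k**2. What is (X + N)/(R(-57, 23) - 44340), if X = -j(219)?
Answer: 3159574759/2921162276 ≈ 1.0816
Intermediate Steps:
R(f, c) = 55 + f
X = -47961 (X = -1*219**2 = -1*47961 = -47961)
N = -1/65878 (N = 1/(-65878) = -1/65878 ≈ -1.5180e-5)
(X + N)/(R(-57, 23) - 44340) = (-47961 - 1/65878)/((55 - 57) - 44340) = -3159574759/(65878*(-2 - 44340)) = -3159574759/65878/(-44342) = -3159574759/65878*(-1/44342) = 3159574759/2921162276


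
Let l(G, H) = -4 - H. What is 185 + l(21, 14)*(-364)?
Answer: 6737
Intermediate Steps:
185 + l(21, 14)*(-364) = 185 + (-4 - 1*14)*(-364) = 185 + (-4 - 14)*(-364) = 185 - 18*(-364) = 185 + 6552 = 6737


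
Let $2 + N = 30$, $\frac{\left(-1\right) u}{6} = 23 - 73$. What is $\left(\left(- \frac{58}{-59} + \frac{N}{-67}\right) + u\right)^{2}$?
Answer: $\frac{1411662401956}{15626209} \approx 90339.0$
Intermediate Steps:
$u = 300$ ($u = - 6 \left(23 - 73\right) = \left(-6\right) \left(-50\right) = 300$)
$N = 28$ ($N = -2 + 30 = 28$)
$\left(\left(- \frac{58}{-59} + \frac{N}{-67}\right) + u\right)^{2} = \left(\left(- \frac{58}{-59} + \frac{28}{-67}\right) + 300\right)^{2} = \left(\left(\left(-58\right) \left(- \frac{1}{59}\right) + 28 \left(- \frac{1}{67}\right)\right) + 300\right)^{2} = \left(\left(\frac{58}{59} - \frac{28}{67}\right) + 300\right)^{2} = \left(\frac{2234}{3953} + 300\right)^{2} = \left(\frac{1188134}{3953}\right)^{2} = \frac{1411662401956}{15626209}$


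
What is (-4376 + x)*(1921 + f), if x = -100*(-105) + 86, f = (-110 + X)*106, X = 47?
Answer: -29540970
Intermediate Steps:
f = -6678 (f = (-110 + 47)*106 = -63*106 = -6678)
x = 10586 (x = 10500 + 86 = 10586)
(-4376 + x)*(1921 + f) = (-4376 + 10586)*(1921 - 6678) = 6210*(-4757) = -29540970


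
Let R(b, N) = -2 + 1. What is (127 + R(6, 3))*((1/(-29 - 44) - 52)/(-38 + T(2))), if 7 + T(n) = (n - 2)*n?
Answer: 53158/365 ≈ 145.64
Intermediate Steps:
T(n) = -7 + n*(-2 + n) (T(n) = -7 + (n - 2)*n = -7 + (-2 + n)*n = -7 + n*(-2 + n))
R(b, N) = -1
(127 + R(6, 3))*((1/(-29 - 44) - 52)/(-38 + T(2))) = (127 - 1)*((1/(-29 - 44) - 52)/(-38 + (-7 + 2² - 2*2))) = 126*((1/(-73) - 52)/(-38 + (-7 + 4 - 4))) = 126*((-1/73 - 52)/(-38 - 7)) = 126*(-3797/73/(-45)) = 126*(-3797/73*(-1/45)) = 126*(3797/3285) = 53158/365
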